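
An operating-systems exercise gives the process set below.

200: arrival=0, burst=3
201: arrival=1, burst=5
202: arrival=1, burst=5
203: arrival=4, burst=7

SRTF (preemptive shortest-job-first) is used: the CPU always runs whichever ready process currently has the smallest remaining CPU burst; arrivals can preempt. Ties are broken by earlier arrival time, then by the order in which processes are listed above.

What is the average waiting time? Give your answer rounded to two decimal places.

4.50

Timeline: | 200 0-3 | 201 3-8 | 202 8-13 | 203 13-20 |
Completion: 200=3  201=8  202=13  203=20
Waiting times: 200=0, 201=2, 202=7, 203=9
Average waiting = (0+2+7+9) / 4 = 18/4 = 4.50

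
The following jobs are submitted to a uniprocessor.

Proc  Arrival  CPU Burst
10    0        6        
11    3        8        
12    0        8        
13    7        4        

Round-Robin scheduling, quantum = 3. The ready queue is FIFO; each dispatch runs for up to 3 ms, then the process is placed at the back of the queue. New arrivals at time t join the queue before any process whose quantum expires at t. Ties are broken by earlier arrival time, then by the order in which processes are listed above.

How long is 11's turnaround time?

Timeline: | 10 0-3 | 12 3-6 | 11 6-9 | 10 9-12 | 12 12-15 | 13 15-18 | 11 18-21 | 12 21-23 | 13 23-24 | 11 24-26 |
Completion: 10=12  11=26  12=23  13=24
Turnaround (C−A): 10=12  11=23  12=23  13=17
Turnaround(11) = completion − arrival = 26 − 3 = 23

23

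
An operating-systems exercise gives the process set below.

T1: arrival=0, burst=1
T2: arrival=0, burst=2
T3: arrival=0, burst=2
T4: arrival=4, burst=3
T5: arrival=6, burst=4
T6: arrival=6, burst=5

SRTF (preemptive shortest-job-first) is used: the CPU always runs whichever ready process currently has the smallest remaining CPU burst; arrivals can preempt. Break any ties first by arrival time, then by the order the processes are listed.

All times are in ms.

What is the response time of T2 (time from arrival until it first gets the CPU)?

1

Schedule: | T1 0-1 | T2 1-3 | T3 3-5 | T4 5-8 | T5 8-12 | T6 12-17 |
Completion: T1=1  T2=3  T3=5  T4=8  T5=12  T6=17
Turnaround (C−A): T1=1  T2=3  T3=5  T4=4  T5=6  T6=11
Response(T2) = first start − arrival = 1 − 0 = 1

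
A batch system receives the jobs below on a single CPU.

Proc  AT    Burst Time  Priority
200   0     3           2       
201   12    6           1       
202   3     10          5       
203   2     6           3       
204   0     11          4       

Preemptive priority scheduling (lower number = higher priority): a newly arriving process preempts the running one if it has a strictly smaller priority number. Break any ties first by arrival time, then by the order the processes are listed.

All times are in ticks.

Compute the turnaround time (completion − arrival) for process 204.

26

Schedule: | 200 0-3 | 203 3-9 | 204 9-12 | 201 12-18 | 204 18-26 | 202 26-36 |
Completion: 200=3  201=18  202=36  203=9  204=26
Turnaround (C−A): 200=3  201=6  202=33  203=7  204=26
Turnaround(204) = completion − arrival = 26 − 0 = 26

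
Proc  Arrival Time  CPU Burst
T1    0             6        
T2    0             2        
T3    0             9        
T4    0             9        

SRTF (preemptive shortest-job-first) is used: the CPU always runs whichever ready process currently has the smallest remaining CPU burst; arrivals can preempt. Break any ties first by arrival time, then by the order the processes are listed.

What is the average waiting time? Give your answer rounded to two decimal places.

Schedule: | T2 0-2 | T1 2-8 | T3 8-17 | T4 17-26 |
Completion: T1=8  T2=2  T3=17  T4=26
Turnaround (C−A): T1=8  T2=2  T3=17  T4=26
Waiting times: T1=2, T2=0, T3=8, T4=17
Average waiting = (2+0+8+17) / 4 = 27/4 = 6.75

6.75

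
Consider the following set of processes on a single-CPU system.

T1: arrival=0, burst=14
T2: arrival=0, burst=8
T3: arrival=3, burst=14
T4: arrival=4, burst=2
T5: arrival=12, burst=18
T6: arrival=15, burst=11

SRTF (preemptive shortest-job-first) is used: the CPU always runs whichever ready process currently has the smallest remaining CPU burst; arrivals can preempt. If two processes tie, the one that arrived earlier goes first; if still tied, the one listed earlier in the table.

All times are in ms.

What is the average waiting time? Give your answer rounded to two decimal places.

Schedule: | T2 0-4 | T4 4-6 | T2 6-10 | T1 10-24 | T6 24-35 | T3 35-49 | T5 49-67 |
Completion: T1=24  T2=10  T3=49  T4=6  T5=67  T6=35
Turnaround (C−A): T1=24  T2=10  T3=46  T4=2  T5=55  T6=20
Waiting times: T1=10, T2=2, T3=32, T4=0, T5=37, T6=9
Average waiting = (10+2+32+0+37+9) / 6 = 90/6 = 15.00

15.00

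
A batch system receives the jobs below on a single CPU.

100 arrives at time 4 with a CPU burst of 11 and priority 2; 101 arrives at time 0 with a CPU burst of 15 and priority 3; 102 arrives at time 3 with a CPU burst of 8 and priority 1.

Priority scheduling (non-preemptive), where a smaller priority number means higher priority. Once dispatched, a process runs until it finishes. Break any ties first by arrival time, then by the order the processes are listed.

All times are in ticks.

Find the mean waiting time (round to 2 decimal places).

10.33

Gantt: | 101 0-15 | 102 15-23 | 100 23-34 |
Completion: 100=34  101=15  102=23
Turnaround (C−A): 100=30  101=15  102=20
Waiting times: 100=19, 101=0, 102=12
Average waiting = (19+0+12) / 3 = 31/3 = 10.33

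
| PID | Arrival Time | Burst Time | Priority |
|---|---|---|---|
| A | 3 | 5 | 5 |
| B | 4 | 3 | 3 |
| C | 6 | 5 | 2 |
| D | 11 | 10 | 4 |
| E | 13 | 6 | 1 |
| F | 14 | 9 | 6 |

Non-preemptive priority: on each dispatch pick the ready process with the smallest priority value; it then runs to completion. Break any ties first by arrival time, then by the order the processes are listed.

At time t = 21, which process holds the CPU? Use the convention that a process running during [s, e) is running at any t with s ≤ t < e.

Schedule: | idle 0-3 | A 3-8 | C 8-13 | E 13-19 | B 19-22 | D 22-32 | F 32-41 |
Completion: A=8  B=22  C=13  D=32  E=19  F=41

B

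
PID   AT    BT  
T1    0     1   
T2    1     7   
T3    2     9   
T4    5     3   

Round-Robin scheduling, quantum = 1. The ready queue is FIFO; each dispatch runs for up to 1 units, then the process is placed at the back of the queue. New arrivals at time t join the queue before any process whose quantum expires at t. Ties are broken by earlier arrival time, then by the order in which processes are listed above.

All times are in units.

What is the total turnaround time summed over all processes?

43

Gantt: | T1 0-1 | T2 1-2 | T3 2-3 | T2 3-4 | T3 4-5 | T2 5-6 | T4 6-7 | T3 7-8 | T2 8-9 | T4 9-10 | T3 10-11 | T2 11-12 | T4 12-13 | T3 13-14 | T2 14-15 | T3 15-16 | T2 16-17 | T3 17-20 |
Completion: T1=1  T2=17  T3=20  T4=13
Turnaround = completion − arrival: T1=1, T2=16, T3=18, T4=8
Total turnaround = 1 + 16 + 18 + 8 = 43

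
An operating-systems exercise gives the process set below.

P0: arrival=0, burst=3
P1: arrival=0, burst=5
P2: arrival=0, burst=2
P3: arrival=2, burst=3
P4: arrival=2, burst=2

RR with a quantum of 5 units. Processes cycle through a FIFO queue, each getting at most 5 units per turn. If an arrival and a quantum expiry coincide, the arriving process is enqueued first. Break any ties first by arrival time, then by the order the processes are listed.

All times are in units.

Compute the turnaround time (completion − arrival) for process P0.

Gantt: | P0 0-3 | P1 3-8 | P2 8-10 | P3 10-13 | P4 13-15 |
Completion: P0=3  P1=8  P2=10  P3=13  P4=15
Turnaround (C−A): P0=3  P1=8  P2=10  P3=11  P4=13
Turnaround(P0) = completion − arrival = 3 − 0 = 3

3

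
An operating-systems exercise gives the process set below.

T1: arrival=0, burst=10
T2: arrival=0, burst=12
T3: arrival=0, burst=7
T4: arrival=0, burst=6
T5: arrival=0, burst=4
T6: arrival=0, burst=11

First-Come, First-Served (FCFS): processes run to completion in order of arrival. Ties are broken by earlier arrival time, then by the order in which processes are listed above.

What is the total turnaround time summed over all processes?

Schedule: | T1 0-10 | T2 10-22 | T3 22-29 | T4 29-35 | T5 35-39 | T6 39-50 |
Completion: T1=10  T2=22  T3=29  T4=35  T5=39  T6=50
Turnaround (C−A): T1=10  T2=22  T3=29  T4=35  T5=39  T6=50
Turnaround = completion − arrival: T1=10, T2=22, T3=29, T4=35, T5=39, T6=50
Total turnaround = 10 + 22 + 29 + 35 + 39 + 50 = 185

185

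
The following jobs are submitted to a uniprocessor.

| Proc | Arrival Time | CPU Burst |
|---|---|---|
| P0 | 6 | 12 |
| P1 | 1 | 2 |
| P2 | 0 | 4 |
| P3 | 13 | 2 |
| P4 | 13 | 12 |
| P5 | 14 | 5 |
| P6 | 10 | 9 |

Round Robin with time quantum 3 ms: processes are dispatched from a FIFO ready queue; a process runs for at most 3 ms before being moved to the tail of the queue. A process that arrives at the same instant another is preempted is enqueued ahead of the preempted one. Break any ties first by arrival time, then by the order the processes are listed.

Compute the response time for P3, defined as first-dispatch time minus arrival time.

5

Schedule: | P2 0-3 | P1 3-5 | P2 5-6 | P0 6-12 | P6 12-15 | P0 15-18 | P3 18-20 | P4 20-23 | P5 23-26 | P6 26-29 | P0 29-32 | P4 32-35 | P5 35-37 | P6 37-40 | P4 40-46 |
Completion: P0=32  P1=5  P2=6  P3=20  P4=46  P5=37  P6=40
Turnaround (C−A): P0=26  P1=4  P2=6  P3=7  P4=33  P5=23  P6=30
Response(P3) = first start − arrival = 18 − 13 = 5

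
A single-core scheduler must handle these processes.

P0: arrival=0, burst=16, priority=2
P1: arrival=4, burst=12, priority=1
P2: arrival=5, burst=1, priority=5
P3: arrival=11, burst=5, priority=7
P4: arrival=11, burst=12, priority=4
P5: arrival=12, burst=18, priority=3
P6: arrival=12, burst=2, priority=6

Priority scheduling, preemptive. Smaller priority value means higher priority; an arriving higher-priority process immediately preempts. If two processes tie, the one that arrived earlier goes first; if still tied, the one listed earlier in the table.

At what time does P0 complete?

28

Schedule: | P0 0-4 | P1 4-16 | P0 16-28 | P5 28-46 | P4 46-58 | P2 58-59 | P6 59-61 | P3 61-66 |
Completion: P0=28  P1=16  P2=59  P3=66  P4=58  P5=46  P6=61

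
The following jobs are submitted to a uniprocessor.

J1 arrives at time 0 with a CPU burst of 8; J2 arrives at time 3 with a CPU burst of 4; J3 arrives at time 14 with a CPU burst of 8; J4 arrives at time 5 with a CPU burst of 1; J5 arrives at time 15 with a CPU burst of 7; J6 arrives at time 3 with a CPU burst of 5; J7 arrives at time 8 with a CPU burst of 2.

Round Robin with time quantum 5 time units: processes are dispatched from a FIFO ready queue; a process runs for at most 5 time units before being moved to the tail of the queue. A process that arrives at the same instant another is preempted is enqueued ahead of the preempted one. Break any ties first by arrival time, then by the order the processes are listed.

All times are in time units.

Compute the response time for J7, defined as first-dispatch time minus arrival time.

Schedule: | J1 0-5 | J2 5-9 | J6 9-14 | J4 14-15 | J1 15-18 | J7 18-20 | J3 20-25 | J5 25-30 | J3 30-33 | J5 33-35 |
Completion: J1=18  J2=9  J3=33  J4=15  J5=35  J6=14  J7=20
Turnaround (C−A): J1=18  J2=6  J3=19  J4=10  J5=20  J6=11  J7=12
Response(J7) = first start − arrival = 18 − 8 = 10

10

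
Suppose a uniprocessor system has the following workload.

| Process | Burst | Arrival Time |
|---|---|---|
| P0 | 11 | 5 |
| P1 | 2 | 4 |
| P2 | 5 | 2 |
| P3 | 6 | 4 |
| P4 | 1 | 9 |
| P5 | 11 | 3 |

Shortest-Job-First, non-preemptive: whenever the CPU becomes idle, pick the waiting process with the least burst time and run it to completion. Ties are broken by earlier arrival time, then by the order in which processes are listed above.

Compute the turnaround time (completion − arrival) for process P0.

Timeline: | idle 0-2 | P2 2-7 | P1 7-9 | P4 9-10 | P3 10-16 | P5 16-27 | P0 27-38 |
Completion: P0=38  P1=9  P2=7  P3=16  P4=10  P5=27
Turnaround (C−A): P0=33  P1=5  P2=5  P3=12  P4=1  P5=24
Turnaround(P0) = completion − arrival = 38 − 5 = 33

33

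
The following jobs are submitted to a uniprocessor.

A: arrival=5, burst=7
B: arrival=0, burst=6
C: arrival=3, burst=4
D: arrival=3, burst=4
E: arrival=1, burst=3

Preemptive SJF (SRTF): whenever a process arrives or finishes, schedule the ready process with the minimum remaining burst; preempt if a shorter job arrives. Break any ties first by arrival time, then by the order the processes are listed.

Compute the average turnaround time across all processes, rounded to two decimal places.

Gantt: | B 0-1 | E 1-4 | C 4-8 | D 8-12 | B 12-17 | A 17-24 |
Completion: A=24  B=17  C=8  D=12  E=4
Turnaround times: A=19, B=17, C=5, D=9, E=3
Average turnaround = (19+17+5+9+3) / 5 = 53/5 = 10.60

10.60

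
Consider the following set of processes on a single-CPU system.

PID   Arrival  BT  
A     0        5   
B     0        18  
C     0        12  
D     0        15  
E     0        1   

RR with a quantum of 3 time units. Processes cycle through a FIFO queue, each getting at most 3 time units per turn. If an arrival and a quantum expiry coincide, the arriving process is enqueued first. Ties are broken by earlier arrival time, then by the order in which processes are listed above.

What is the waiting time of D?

33

Gantt: | A 0-3 | B 3-6 | C 6-9 | D 9-12 | E 12-13 | A 13-15 | B 15-18 | C 18-21 | D 21-24 | B 24-27 | C 27-30 | D 30-33 | B 33-36 | C 36-39 | D 39-42 | B 42-45 | D 45-48 | B 48-51 |
Completion: A=15  B=51  C=39  D=48  E=13
Turnaround (C−A): A=15  B=51  C=39  D=48  E=13
Waiting(D) = turnaround − burst = 48 − 15 = 33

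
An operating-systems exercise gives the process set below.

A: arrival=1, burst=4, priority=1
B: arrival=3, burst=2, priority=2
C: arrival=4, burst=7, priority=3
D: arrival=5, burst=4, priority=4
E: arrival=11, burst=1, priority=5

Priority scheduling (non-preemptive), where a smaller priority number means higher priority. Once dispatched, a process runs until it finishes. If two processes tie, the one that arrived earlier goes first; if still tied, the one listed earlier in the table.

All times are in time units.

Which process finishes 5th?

Timeline: | idle 0-1 | A 1-5 | B 5-7 | C 7-14 | D 14-18 | E 18-19 |
Completion: A=5  B=7  C=14  D=18  E=19
Turnaround (C−A): A=4  B=4  C=10  D=13  E=8
Finish order: A → B → C → D → E

E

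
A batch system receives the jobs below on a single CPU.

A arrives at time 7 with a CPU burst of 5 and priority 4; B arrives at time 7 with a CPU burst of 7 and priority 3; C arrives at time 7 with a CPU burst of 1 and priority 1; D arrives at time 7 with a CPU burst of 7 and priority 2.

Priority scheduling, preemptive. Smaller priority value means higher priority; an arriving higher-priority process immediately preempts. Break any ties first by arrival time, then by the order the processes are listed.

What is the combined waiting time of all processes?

24

Timeline: | idle 0-7 | C 7-8 | D 8-15 | B 15-22 | A 22-27 |
Completion: A=27  B=22  C=8  D=15
Turnaround (C−A): A=20  B=15  C=1  D=8
Waiting = turnaround − burst: A=15, B=8, C=0, D=1
Total waiting = 15 + 8 + 0 + 1 = 24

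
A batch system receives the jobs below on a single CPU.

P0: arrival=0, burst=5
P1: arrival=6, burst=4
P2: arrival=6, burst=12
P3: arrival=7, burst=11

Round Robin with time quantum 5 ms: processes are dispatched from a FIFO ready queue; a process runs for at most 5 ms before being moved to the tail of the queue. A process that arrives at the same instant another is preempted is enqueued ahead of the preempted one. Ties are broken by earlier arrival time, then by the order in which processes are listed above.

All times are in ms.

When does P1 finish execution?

10

Schedule: | P0 0-5 | idle 5-6 | P1 6-10 | P2 10-15 | P3 15-20 | P2 20-25 | P3 25-30 | P2 30-32 | P3 32-33 |
Completion: P0=5  P1=10  P2=32  P3=33
Turnaround (C−A): P0=5  P1=4  P2=26  P3=26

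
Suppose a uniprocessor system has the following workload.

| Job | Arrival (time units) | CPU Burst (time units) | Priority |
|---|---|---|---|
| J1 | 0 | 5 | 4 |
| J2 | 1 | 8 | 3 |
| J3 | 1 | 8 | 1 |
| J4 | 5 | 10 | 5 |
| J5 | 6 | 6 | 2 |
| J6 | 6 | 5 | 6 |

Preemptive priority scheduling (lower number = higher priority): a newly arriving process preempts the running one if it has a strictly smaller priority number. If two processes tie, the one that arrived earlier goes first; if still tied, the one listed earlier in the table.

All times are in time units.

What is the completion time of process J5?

Gantt: | J1 0-1 | J3 1-9 | J5 9-15 | J2 15-23 | J1 23-27 | J4 27-37 | J6 37-42 |
Completion: J1=27  J2=23  J3=9  J4=37  J5=15  J6=42

15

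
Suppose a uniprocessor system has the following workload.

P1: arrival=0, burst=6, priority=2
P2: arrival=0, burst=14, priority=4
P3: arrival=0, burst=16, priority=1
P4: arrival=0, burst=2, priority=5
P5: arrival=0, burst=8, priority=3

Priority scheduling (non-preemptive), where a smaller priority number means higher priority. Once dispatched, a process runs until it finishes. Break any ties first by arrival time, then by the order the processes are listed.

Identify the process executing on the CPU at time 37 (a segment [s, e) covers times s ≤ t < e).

Timeline: | P3 0-16 | P1 16-22 | P5 22-30 | P2 30-44 | P4 44-46 |
Completion: P1=22  P2=44  P3=16  P4=46  P5=30

P2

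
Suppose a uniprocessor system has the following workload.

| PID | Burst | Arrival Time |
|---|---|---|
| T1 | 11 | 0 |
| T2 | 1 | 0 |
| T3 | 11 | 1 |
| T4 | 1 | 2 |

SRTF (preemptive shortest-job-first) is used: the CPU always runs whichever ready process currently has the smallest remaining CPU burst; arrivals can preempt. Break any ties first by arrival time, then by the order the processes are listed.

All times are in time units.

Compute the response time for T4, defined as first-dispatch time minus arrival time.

0

Schedule: | T2 0-1 | T1 1-2 | T4 2-3 | T1 3-13 | T3 13-24 |
Completion: T1=13  T2=1  T3=24  T4=3
Response(T4) = first start − arrival = 2 − 2 = 0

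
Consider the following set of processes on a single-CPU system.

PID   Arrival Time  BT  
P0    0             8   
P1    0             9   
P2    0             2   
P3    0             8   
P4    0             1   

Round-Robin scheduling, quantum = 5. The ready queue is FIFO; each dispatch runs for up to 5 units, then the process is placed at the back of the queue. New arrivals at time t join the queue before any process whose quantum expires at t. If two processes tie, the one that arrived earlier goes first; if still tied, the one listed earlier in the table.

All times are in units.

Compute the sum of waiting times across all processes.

76

Schedule: | P0 0-5 | P1 5-10 | P2 10-12 | P3 12-17 | P4 17-18 | P0 18-21 | P1 21-25 | P3 25-28 |
Completion: P0=21  P1=25  P2=12  P3=28  P4=18
Waiting = turnaround − burst: P0=13, P1=16, P2=10, P3=20, P4=17
Total waiting = 13 + 16 + 10 + 20 + 17 = 76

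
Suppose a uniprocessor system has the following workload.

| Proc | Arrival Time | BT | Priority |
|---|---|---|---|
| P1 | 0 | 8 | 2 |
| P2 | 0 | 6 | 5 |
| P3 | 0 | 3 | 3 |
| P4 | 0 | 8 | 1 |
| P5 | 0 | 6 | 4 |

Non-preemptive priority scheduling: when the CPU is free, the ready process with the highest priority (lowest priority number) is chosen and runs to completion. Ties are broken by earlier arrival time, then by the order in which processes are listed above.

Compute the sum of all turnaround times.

99

Schedule: | P4 0-8 | P1 8-16 | P3 16-19 | P5 19-25 | P2 25-31 |
Completion: P1=16  P2=31  P3=19  P4=8  P5=25
Turnaround (C−A): P1=16  P2=31  P3=19  P4=8  P5=25
Turnaround = completion − arrival: P1=16, P2=31, P3=19, P4=8, P5=25
Total turnaround = 16 + 31 + 19 + 8 + 25 = 99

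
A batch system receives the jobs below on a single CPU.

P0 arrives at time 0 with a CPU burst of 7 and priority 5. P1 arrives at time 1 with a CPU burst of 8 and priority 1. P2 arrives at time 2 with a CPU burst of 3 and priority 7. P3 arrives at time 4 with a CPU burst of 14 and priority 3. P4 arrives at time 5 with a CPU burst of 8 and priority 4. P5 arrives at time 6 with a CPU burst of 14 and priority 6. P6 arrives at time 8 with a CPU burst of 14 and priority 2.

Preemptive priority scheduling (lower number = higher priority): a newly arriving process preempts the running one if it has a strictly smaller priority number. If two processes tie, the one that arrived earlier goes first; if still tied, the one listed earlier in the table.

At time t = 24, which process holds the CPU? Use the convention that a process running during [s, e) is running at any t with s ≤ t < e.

P3

Gantt: | P0 0-1 | P1 1-9 | P6 9-23 | P3 23-37 | P4 37-45 | P0 45-51 | P5 51-65 | P2 65-68 |
Completion: P0=51  P1=9  P2=68  P3=37  P4=45  P5=65  P6=23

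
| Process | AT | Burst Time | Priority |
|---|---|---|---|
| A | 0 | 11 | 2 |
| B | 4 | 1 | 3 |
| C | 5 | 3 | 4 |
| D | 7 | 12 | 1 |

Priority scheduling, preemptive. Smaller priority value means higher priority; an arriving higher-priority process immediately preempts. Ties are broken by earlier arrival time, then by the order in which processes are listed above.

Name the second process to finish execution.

A

Schedule: | A 0-7 | D 7-19 | A 19-23 | B 23-24 | C 24-27 |
Completion: A=23  B=24  C=27  D=19
Turnaround (C−A): A=23  B=20  C=22  D=12
Finish order: D → A → B → C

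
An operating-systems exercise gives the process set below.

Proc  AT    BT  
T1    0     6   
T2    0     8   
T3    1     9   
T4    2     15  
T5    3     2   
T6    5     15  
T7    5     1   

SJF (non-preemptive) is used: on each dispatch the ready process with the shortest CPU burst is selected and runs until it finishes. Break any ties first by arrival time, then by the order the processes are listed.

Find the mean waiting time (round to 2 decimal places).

Gantt: | T1 0-6 | T7 6-7 | T5 7-9 | T2 9-17 | T3 17-26 | T4 26-41 | T6 41-56 |
Completion: T1=6  T2=17  T3=26  T4=41  T5=9  T6=56  T7=7
Turnaround (C−A): T1=6  T2=17  T3=25  T4=39  T5=6  T6=51  T7=2
Waiting times: T1=0, T2=9, T3=16, T4=24, T5=4, T6=36, T7=1
Average waiting = (0+9+16+24+4+36+1) / 7 = 90/7 = 12.86

12.86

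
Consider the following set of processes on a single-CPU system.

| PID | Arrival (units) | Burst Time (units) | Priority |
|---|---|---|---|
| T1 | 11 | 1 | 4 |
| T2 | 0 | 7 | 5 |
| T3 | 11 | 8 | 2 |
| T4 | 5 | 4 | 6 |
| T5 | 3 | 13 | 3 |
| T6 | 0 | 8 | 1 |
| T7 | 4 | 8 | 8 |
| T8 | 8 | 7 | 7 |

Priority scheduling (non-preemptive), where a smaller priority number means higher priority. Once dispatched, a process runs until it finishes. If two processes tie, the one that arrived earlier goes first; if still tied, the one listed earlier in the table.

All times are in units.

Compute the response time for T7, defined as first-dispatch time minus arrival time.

Schedule: | T6 0-8 | T5 8-21 | T3 21-29 | T1 29-30 | T2 30-37 | T4 37-41 | T8 41-48 | T7 48-56 |
Completion: T1=30  T2=37  T3=29  T4=41  T5=21  T6=8  T7=56  T8=48
Turnaround (C−A): T1=19  T2=37  T3=18  T4=36  T5=18  T6=8  T7=52  T8=40
Response(T7) = first start − arrival = 48 − 4 = 44

44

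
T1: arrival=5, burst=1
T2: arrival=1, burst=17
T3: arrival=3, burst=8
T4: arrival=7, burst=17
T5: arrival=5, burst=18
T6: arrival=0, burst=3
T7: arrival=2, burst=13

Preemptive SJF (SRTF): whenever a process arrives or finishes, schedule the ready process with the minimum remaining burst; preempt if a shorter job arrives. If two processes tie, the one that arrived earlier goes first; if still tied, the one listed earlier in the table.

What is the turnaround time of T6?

3

Timeline: | T6 0-3 | T3 3-5 | T1 5-6 | T3 6-12 | T7 12-25 | T2 25-42 | T4 42-59 | T5 59-77 |
Completion: T1=6  T2=42  T3=12  T4=59  T5=77  T6=3  T7=25
Turnaround(T6) = completion − arrival = 3 − 0 = 3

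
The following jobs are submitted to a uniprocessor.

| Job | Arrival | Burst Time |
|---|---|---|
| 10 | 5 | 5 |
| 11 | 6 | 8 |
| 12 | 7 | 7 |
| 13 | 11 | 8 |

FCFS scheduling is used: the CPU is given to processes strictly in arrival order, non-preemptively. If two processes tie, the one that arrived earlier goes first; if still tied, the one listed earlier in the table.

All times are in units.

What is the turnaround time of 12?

Gantt: | idle 0-5 | 10 5-10 | 11 10-18 | 12 18-25 | 13 25-33 |
Completion: 10=10  11=18  12=25  13=33
Turnaround (C−A): 10=5  11=12  12=18  13=22
Turnaround(12) = completion − arrival = 25 − 7 = 18

18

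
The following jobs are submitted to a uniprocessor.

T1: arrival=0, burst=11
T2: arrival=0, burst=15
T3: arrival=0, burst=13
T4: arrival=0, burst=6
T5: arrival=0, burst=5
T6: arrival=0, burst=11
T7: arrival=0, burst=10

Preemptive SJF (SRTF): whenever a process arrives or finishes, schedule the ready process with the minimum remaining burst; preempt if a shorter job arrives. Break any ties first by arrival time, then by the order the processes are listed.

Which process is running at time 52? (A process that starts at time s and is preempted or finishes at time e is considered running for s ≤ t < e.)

T3

Gantt: | T5 0-5 | T4 5-11 | T7 11-21 | T1 21-32 | T6 32-43 | T3 43-56 | T2 56-71 |
Completion: T1=32  T2=71  T3=56  T4=11  T5=5  T6=43  T7=21
Turnaround (C−A): T1=32  T2=71  T3=56  T4=11  T5=5  T6=43  T7=21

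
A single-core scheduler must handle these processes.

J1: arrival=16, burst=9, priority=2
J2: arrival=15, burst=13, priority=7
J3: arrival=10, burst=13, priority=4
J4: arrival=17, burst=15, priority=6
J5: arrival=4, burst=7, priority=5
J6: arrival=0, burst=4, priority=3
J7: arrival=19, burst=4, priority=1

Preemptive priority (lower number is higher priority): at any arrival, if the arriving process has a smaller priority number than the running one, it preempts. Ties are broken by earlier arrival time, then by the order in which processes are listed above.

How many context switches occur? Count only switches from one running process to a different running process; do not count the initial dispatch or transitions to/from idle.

9

Gantt: | J6 0-4 | J5 4-10 | J3 10-16 | J1 16-19 | J7 19-23 | J1 23-29 | J3 29-36 | J5 36-37 | J4 37-52 | J2 52-65 |
Completion: J1=29  J2=65  J3=36  J4=52  J5=37  J6=4  J7=23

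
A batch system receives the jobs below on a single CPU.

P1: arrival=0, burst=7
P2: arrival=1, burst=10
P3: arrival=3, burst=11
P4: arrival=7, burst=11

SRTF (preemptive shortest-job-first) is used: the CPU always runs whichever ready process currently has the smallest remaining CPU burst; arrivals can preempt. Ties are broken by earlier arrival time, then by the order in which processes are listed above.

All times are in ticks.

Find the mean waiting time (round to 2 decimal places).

Schedule: | P1 0-7 | P2 7-17 | P3 17-28 | P4 28-39 |
Completion: P1=7  P2=17  P3=28  P4=39
Turnaround (C−A): P1=7  P2=16  P3=25  P4=32
Waiting times: P1=0, P2=6, P3=14, P4=21
Average waiting = (0+6+14+21) / 4 = 41/4 = 10.25

10.25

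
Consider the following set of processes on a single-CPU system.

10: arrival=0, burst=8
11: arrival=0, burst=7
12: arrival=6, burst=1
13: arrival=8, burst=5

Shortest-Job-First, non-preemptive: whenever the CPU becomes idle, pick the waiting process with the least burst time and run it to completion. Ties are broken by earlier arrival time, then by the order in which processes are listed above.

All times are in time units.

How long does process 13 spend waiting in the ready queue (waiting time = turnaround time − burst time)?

Schedule: | 11 0-7 | 12 7-8 | 13 8-13 | 10 13-21 |
Completion: 10=21  11=7  12=8  13=13
Turnaround (C−A): 10=21  11=7  12=2  13=5
Waiting(13) = turnaround − burst = 5 − 5 = 0

0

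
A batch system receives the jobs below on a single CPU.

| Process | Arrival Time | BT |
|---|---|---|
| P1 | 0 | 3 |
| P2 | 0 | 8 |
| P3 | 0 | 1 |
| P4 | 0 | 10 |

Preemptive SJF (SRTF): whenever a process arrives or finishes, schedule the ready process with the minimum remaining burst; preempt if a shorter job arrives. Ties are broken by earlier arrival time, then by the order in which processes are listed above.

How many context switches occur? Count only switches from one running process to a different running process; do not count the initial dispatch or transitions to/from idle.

3

Schedule: | P3 0-1 | P1 1-4 | P2 4-12 | P4 12-22 |
Completion: P1=4  P2=12  P3=1  P4=22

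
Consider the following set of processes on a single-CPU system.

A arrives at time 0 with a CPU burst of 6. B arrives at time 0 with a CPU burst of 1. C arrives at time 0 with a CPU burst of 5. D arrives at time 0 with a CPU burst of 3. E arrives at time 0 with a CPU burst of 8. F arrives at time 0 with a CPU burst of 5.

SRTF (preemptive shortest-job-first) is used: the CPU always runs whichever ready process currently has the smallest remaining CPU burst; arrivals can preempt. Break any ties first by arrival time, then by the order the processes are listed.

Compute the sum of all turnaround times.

76

Timeline: | B 0-1 | D 1-4 | C 4-9 | F 9-14 | A 14-20 | E 20-28 |
Completion: A=20  B=1  C=9  D=4  E=28  F=14
Turnaround = completion − arrival: A=20, B=1, C=9, D=4, E=28, F=14
Total turnaround = 20 + 1 + 9 + 4 + 28 + 14 = 76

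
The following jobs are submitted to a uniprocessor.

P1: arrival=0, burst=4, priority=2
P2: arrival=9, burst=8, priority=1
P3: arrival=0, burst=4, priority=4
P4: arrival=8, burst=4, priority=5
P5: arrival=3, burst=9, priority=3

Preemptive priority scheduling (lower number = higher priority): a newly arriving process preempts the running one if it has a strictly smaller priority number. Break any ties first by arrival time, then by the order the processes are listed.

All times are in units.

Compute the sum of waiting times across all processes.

47

Schedule: | P1 0-4 | P5 4-9 | P2 9-17 | P5 17-21 | P3 21-25 | P4 25-29 |
Completion: P1=4  P2=17  P3=25  P4=29  P5=21
Turnaround (C−A): P1=4  P2=8  P3=25  P4=21  P5=18
Waiting = turnaround − burst: P1=0, P2=0, P3=21, P4=17, P5=9
Total waiting = 0 + 0 + 21 + 17 + 9 = 47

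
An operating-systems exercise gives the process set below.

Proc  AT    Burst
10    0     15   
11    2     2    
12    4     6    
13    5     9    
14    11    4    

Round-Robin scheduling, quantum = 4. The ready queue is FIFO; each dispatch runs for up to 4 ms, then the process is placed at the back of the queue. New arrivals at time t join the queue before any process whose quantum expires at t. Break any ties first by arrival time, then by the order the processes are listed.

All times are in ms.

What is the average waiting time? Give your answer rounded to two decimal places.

12.60

Schedule: | 10 0-4 | 11 4-6 | 12 6-10 | 10 10-14 | 13 14-18 | 12 18-20 | 14 20-24 | 10 24-28 | 13 28-32 | 10 32-35 | 13 35-36 |
Completion: 10=35  11=6  12=20  13=36  14=24
Turnaround (C−A): 10=35  11=4  12=16  13=31  14=13
Waiting times: 10=20, 11=2, 12=10, 13=22, 14=9
Average waiting = (20+2+10+22+9) / 5 = 63/5 = 12.60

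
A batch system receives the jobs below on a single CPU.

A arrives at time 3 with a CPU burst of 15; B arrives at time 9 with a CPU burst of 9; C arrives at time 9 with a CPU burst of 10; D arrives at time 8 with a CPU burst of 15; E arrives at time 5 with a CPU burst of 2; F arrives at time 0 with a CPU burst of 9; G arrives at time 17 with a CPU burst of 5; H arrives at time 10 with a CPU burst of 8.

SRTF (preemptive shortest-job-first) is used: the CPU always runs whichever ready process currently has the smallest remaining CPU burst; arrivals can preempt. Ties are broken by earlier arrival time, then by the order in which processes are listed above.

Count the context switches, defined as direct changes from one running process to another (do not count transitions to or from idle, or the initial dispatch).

8

Schedule: | F 0-5 | E 5-7 | F 7-11 | H 11-19 | G 19-24 | B 24-33 | C 33-43 | A 43-58 | D 58-73 |
Completion: A=58  B=33  C=43  D=73  E=7  F=11  G=24  H=19
Turnaround (C−A): A=55  B=24  C=34  D=65  E=2  F=11  G=7  H=9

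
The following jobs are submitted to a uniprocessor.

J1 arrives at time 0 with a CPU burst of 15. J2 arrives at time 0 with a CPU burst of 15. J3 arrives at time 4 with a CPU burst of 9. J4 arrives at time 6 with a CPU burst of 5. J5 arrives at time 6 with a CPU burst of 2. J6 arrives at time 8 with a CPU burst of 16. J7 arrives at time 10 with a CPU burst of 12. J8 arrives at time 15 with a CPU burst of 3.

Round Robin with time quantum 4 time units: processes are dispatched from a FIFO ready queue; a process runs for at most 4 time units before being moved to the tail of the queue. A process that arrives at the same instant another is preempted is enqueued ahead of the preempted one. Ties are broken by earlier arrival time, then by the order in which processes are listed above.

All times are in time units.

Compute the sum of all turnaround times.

400

Gantt: | J1 0-4 | J2 4-8 | J3 8-12 | J1 12-16 | J4 16-20 | J5 20-22 | J6 22-26 | J2 26-30 | J7 30-34 | J3 34-38 | J8 38-41 | J1 41-45 | J4 45-46 | J6 46-50 | J2 50-54 | J7 54-58 | J3 58-59 | J1 59-62 | J6 62-66 | J2 66-69 | J7 69-73 | J6 73-77 |
Completion: J1=62  J2=69  J3=59  J4=46  J5=22  J6=77  J7=73  J8=41
Turnaround = completion − arrival: J1=62, J2=69, J3=55, J4=40, J5=16, J6=69, J7=63, J8=26
Total turnaround = 62 + 69 + 55 + 40 + 16 + 69 + 63 + 26 = 400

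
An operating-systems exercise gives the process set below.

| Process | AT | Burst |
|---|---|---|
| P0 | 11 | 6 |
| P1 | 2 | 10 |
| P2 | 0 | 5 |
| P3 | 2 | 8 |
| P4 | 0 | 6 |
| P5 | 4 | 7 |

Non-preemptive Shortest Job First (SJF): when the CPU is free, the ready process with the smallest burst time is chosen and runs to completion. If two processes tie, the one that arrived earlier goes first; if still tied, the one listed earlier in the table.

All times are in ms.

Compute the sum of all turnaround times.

112

Schedule: | P2 0-5 | P4 5-11 | P0 11-17 | P5 17-24 | P3 24-32 | P1 32-42 |
Completion: P0=17  P1=42  P2=5  P3=32  P4=11  P5=24
Turnaround = completion − arrival: P0=6, P1=40, P2=5, P3=30, P4=11, P5=20
Total turnaround = 6 + 40 + 5 + 30 + 11 + 20 = 112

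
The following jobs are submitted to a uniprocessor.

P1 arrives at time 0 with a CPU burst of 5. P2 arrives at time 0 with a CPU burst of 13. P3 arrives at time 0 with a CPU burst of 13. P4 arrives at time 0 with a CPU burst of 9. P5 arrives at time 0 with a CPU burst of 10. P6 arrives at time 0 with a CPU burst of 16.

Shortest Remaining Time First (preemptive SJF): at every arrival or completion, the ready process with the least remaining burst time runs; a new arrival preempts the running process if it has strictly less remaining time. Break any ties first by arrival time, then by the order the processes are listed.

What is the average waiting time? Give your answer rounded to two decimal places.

21.67

Timeline: | P1 0-5 | P4 5-14 | P5 14-24 | P2 24-37 | P3 37-50 | P6 50-66 |
Completion: P1=5  P2=37  P3=50  P4=14  P5=24  P6=66
Turnaround (C−A): P1=5  P2=37  P3=50  P4=14  P5=24  P6=66
Waiting times: P1=0, P2=24, P3=37, P4=5, P5=14, P6=50
Average waiting = (0+24+37+5+14+50) / 6 = 130/6 = 21.67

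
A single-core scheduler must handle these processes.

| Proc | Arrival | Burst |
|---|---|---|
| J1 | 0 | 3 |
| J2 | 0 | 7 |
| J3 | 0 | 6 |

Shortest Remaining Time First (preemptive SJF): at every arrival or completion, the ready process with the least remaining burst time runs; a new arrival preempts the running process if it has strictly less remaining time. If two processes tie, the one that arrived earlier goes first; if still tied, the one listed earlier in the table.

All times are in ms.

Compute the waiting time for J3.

Timeline: | J1 0-3 | J3 3-9 | J2 9-16 |
Completion: J1=3  J2=16  J3=9
Turnaround (C−A): J1=3  J2=16  J3=9
Waiting(J3) = turnaround − burst = 9 − 6 = 3

3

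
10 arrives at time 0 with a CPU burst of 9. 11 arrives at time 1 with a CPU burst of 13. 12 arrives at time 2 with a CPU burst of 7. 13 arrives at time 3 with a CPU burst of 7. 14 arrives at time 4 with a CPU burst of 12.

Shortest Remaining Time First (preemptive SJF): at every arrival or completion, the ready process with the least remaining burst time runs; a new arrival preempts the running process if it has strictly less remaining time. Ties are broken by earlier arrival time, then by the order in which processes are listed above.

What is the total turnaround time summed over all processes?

Timeline: | 10 0-9 | 12 9-16 | 13 16-23 | 14 23-35 | 11 35-48 |
Completion: 10=9  11=48  12=16  13=23  14=35
Turnaround = completion − arrival: 10=9, 11=47, 12=14, 13=20, 14=31
Total turnaround = 9 + 47 + 14 + 20 + 31 = 121

121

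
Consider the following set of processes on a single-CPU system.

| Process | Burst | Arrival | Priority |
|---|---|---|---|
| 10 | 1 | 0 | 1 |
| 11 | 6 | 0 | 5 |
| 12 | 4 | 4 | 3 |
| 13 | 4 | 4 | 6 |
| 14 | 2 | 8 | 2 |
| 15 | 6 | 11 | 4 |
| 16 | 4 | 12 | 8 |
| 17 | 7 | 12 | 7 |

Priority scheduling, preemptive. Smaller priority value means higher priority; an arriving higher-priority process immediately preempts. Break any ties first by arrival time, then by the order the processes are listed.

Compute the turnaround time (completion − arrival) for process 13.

Gantt: | 10 0-1 | 11 1-4 | 12 4-8 | 14 8-10 | 11 10-11 | 15 11-17 | 11 17-19 | 13 19-23 | 17 23-30 | 16 30-34 |
Completion: 10=1  11=19  12=8  13=23  14=10  15=17  16=34  17=30
Turnaround (C−A): 10=1  11=19  12=4  13=19  14=2  15=6  16=22  17=18
Turnaround(13) = completion − arrival = 23 − 4 = 19

19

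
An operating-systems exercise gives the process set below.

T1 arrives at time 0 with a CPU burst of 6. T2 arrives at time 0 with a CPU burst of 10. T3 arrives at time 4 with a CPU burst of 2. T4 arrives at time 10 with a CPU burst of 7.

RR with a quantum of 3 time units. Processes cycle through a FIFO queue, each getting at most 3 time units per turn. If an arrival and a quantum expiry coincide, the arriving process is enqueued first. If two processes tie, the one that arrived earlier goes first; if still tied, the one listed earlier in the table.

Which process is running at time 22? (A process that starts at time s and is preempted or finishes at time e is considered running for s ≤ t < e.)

T4

Schedule: | T1 0-3 | T2 3-6 | T1 6-9 | T3 9-11 | T2 11-14 | T4 14-17 | T2 17-20 | T4 20-23 | T2 23-24 | T4 24-25 |
Completion: T1=9  T2=24  T3=11  T4=25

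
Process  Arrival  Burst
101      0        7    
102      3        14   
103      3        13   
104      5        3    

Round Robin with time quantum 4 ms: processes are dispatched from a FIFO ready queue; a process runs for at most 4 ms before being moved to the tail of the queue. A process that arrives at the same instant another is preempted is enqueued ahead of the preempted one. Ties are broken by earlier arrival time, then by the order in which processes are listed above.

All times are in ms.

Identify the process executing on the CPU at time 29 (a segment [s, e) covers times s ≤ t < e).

102

Schedule: | 101 0-4 | 102 4-8 | 103 8-12 | 101 12-15 | 104 15-18 | 102 18-22 | 103 22-26 | 102 26-30 | 103 30-34 | 102 34-36 | 103 36-37 |
Completion: 101=15  102=36  103=37  104=18
Turnaround (C−A): 101=15  102=33  103=34  104=13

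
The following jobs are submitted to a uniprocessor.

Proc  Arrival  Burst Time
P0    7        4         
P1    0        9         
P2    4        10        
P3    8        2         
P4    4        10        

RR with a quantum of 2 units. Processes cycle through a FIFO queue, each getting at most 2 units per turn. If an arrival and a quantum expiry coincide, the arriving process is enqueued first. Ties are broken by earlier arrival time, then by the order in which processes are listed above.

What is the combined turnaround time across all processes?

112

Schedule: | P1 0-4 | P2 4-6 | P4 6-8 | P1 8-10 | P2 10-12 | P0 12-14 | P3 14-16 | P4 16-18 | P1 18-20 | P2 20-22 | P0 22-24 | P4 24-26 | P1 26-27 | P2 27-29 | P4 29-31 | P2 31-33 | P4 33-35 |
Completion: P0=24  P1=27  P2=33  P3=16  P4=35
Turnaround = completion − arrival: P0=17, P1=27, P2=29, P3=8, P4=31
Total turnaround = 17 + 27 + 29 + 8 + 31 = 112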